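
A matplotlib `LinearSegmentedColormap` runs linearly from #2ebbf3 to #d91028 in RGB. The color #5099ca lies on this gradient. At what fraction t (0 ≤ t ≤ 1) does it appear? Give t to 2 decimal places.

0.20

Invert the lerp on the B channel (largest span, 203): t = (202 − 243) / (40 − 243) = -41/-203 = 0.20197.
Check on R: (80 − 46)/(217 − 46) = 0.1988 ✓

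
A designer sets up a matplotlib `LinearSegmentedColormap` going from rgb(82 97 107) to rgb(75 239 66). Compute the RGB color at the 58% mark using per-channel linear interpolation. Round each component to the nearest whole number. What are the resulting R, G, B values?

(78, 179, 83)

58% corresponds to t = 0.58.
R = 82 + 0.58 × (75 − 82) = 82 + 0.58 × -7 = 77.94 → 78
G = 97 + 0.58 × (239 − 97) = 97 + 0.58 × 142 = 179.36 → 179
B = 107 + 0.58 × (66 − 107) = 107 + 0.58 × -41 = 83.22 → 83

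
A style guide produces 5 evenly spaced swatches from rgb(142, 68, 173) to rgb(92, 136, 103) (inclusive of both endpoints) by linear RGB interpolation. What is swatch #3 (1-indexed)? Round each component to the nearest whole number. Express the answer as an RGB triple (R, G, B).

(117, 102, 138)

With 5 swatches and endpoints inclusive, swatch 3 sits at t = (3 − 1)/(5 − 1) = 2/4 ≈ 0.5.
R = 142 + 0.5 × (92 − 142) = 117 → 117
G = 68 + 0.5 × (136 − 68) = 102 → 102
B = 173 + 0.5 × (103 − 173) = 138 → 138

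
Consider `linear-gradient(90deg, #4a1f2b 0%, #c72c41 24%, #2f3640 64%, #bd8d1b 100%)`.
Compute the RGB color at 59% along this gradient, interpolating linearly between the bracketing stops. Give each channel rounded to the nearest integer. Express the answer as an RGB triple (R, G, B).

59% lies between the 24% and 64% stops, so the local fraction is t = (59 − 24)/(64 − 24) = 35/40 ≈ 0.875.
#c72c41 → (199, 44, 65); #2f3640 → (47, 54, 64).
R = 199 + 0.875 × (47 − 199) = 66 → 66
G = 44 + 0.875 × (54 − 44) = 52.75 → 53
B = 65 + 0.875 × (64 − 65) = 64.125 → 64

(66, 53, 64)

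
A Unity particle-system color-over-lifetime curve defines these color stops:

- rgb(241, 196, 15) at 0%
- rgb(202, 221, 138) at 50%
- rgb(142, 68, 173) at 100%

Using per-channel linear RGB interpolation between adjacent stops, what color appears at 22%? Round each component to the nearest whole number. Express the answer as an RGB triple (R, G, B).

(224, 207, 69)

22% lies between the 0% and 50% stops, so the local fraction is t = (22 − 0)/(50 − 0) = 22/50 ≈ 0.44.
R = 241 + 0.44 × (202 − 241) = 223.84 → 224
G = 196 + 0.44 × (221 − 196) = 207 → 207
B = 15 + 0.44 × (138 − 15) = 69.12 → 69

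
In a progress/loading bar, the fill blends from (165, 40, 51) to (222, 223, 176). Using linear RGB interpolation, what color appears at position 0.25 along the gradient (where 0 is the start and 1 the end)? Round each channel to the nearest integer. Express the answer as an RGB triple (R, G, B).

(179, 86, 82)

R = 165 + 0.25 × (222 − 165) = 165 + 0.25 × 57 = 179.25 → 179
G = 40 + 0.25 × (223 − 40) = 40 + 0.25 × 183 = 85.75 → 86
B = 51 + 0.25 × (176 − 51) = 51 + 0.25 × 125 = 82.25 → 82
So the blended color is (179, 86, 82), about #b35652.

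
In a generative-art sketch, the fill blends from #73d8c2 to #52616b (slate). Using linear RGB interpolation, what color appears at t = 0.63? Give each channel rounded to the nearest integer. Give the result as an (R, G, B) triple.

#73d8c2 → (115, 216, 194); #52616b → (82, 97, 107).
R = 115 + 0.63 × (82 − 115) = 115 + 0.63 × -33 = 94.21 → 94
G = 216 + 0.63 × (97 − 216) = 216 + 0.63 × -119 = 141.03 → 141
B = 194 + 0.63 × (107 − 194) = 194 + 0.63 × -87 = 139.19 → 139
So the blended color is (94, 141, 139), about #5e8d8b.

(94, 141, 139)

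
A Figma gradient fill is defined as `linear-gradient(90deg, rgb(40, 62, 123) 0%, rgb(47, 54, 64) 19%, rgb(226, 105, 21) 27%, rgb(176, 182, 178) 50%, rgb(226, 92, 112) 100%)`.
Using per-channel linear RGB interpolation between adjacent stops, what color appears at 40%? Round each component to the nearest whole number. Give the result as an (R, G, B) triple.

40% lies between the 27% and 50% stops, so the local fraction is t = (40 − 27)/(50 − 27) = 13/23 ≈ 0.5652.
R = 226 + 0.5652 × (176 − 226) = 197.74 → 198
G = 105 + 0.5652 × (182 − 105) = 148.52 → 149
B = 21 + 0.5652 × (178 − 21) = 109.736 → 110

(198, 149, 110)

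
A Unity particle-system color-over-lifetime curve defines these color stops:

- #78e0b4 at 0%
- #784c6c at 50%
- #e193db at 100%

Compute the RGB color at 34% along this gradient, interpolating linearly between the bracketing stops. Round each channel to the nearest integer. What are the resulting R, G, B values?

34% lies between the 0% and 50% stops, so the local fraction is t = (34 − 0)/(50 − 0) = 34/50 ≈ 0.68.
#78e0b4 → (120, 224, 180); #784c6c → (120, 76, 108).
R = 120 + 0.68 × (120 − 120) = 120 → 120
G = 224 + 0.68 × (76 − 224) = 123.36 → 123
B = 180 + 0.68 × (108 − 180) = 131.04 → 131

(120, 123, 131)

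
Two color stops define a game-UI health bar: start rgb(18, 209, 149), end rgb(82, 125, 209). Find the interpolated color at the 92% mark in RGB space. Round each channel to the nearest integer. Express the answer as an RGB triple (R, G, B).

92% corresponds to t = 0.92.
R = 18 + 0.92 × (82 − 18) = 18 + 0.92 × 64 = 76.88 → 77
G = 209 + 0.92 × (125 − 209) = 209 + 0.92 × -84 = 131.72 → 132
B = 149 + 0.92 × (209 − 149) = 149 + 0.92 × 60 = 204.2 → 204

(77, 132, 204)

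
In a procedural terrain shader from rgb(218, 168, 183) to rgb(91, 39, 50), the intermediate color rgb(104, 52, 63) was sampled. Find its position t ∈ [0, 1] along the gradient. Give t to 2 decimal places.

0.90

Invert the lerp on the B channel (largest span, 133): t = (63 − 183) / (50 − 183) = -120/-133 = 0.90226.
Check on R: (104 − 218)/(91 − 218) = 0.8976 ✓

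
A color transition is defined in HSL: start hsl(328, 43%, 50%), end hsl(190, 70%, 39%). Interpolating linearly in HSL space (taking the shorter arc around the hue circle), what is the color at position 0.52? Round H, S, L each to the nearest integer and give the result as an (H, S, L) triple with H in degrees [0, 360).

(256, 57, 44)

Hue arc: Δh = 190 − 328 = -138° (|Δh| ≤ 180, already the shorter path).
H = 328 + 0.52 × (-138) = 256.24 → 256°
S = 43 + 0.52 × (70 − 43) = 57.04 → 57%
L = 50 + 0.52 × (39 − 50) = 44.28 → 44%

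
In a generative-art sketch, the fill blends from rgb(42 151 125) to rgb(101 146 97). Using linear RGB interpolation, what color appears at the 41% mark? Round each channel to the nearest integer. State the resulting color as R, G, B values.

41% corresponds to t = 0.41.
R = 42 + 0.41 × (101 − 42) = 42 + 0.41 × 59 = 66.19 → 66
G = 151 + 0.41 × (146 − 151) = 151 + 0.41 × -5 = 148.95 → 149
B = 125 + 0.41 × (97 − 125) = 125 + 0.41 × -28 = 113.52 → 114
So the blended color is (66, 149, 114), about #429572.

(66, 149, 114)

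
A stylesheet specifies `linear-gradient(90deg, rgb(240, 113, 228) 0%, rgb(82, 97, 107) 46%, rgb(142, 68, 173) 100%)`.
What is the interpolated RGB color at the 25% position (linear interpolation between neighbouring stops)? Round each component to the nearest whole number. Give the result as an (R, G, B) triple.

25% lies between the 0% and 46% stops, so the local fraction is t = (25 − 0)/(46 − 0) = 25/46 ≈ 0.5435.
R = 240 + 0.5435 × (82 − 240) = 154.127 → 154
G = 113 + 0.5435 × (97 − 113) = 104.304 → 104
B = 228 + 0.5435 × (107 − 228) = 162.237 → 162

(154, 104, 162)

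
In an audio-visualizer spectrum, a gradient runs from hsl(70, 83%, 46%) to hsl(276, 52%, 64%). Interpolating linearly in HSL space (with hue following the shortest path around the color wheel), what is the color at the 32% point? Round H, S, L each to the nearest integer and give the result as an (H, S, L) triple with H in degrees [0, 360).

(21, 73, 52)

Hue: 276 − 70 = 206°, but |206| > 180 so the shorter arc goes the other way: Δh = 206 − 360 = -154°.
H = 70 + 0.32 × (-154) = 20.72 → 21°
S = 83 + 0.32 × (52 − 83) = 73.08 → 73%
L = 46 + 0.32 × (64 − 46) = 51.76 → 52%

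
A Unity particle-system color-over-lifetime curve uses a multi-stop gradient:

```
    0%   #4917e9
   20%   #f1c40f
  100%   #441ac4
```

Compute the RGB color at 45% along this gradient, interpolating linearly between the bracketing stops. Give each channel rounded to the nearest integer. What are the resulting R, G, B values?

45% lies between the 20% and 100% stops, so the local fraction is t = (45 − 20)/(100 − 20) = 25/80 ≈ 0.3125.
#f1c40f → (241, 196, 15); #441ac4 → (68, 26, 196).
R = 241 + 0.3125 × (68 − 241) = 186.938 → 187
G = 196 + 0.3125 × (26 − 196) = 142.875 → 143
B = 15 + 0.3125 × (196 − 15) = 71.562 → 72

(187, 143, 72)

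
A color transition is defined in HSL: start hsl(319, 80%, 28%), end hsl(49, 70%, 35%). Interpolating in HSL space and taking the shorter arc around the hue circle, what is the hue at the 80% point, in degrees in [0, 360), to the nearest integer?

Hue: 49 − 319 = -270°, but |-270| > 180 so the shorter arc goes the other way: Δh = -270 + 360 = 90°.
H = 319 + 0.8 × (90) = 391 → 391 → 391 mod 360 = 31°

31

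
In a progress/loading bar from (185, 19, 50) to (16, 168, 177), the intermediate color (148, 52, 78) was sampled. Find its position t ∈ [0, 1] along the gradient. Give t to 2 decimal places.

Invert the lerp on the R channel (largest span, 169): t = (148 − 185) / (16 − 185) = -37/-169 = 0.21893.
Check on G: (52 − 19)/(168 − 19) = 0.2215 ✓

0.22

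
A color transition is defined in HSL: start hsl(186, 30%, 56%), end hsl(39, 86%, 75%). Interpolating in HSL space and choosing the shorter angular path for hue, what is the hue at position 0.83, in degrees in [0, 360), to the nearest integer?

Hue arc: Δh = 39 − 186 = -147° (|Δh| ≤ 180, already the shorter path).
H = 186 + 0.83 × (-147) = 63.99 → 64°

64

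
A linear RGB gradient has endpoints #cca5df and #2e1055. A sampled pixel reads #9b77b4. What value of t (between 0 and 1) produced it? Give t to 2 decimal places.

0.31

Invert the lerp on the R channel (largest span, 158): t = (155 − 204) / (46 − 204) = -49/-158 = 0.31013.
Check on G: (119 − 165)/(16 − 165) = 0.3087 ✓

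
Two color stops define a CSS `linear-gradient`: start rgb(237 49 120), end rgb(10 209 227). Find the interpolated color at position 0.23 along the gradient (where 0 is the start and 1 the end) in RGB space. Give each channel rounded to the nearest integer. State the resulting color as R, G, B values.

R = 237 + 0.23 × (10 − 237) = 237 + 0.23 × -227 = 184.79 → 185
G = 49 + 0.23 × (209 − 49) = 49 + 0.23 × 160 = 85.8 → 86
B = 120 + 0.23 × (227 − 120) = 120 + 0.23 × 107 = 144.61 → 145

(185, 86, 145)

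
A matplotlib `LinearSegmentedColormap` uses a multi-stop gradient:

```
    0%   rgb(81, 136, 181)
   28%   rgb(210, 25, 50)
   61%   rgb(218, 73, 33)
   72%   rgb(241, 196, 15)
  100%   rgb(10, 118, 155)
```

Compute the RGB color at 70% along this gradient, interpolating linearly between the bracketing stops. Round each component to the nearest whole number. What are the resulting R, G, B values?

(237, 174, 18)

70% lies between the 61% and 72% stops, so the local fraction is t = (70 − 61)/(72 − 61) = 9/11 ≈ 0.8182.
R = 218 + 0.8182 × (241 − 218) = 236.819 → 237
G = 73 + 0.8182 × (196 − 73) = 173.639 → 174
B = 33 + 0.8182 × (15 − 33) = 18.272 → 18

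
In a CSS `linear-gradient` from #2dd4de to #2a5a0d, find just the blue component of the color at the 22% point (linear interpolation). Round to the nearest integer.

B₁ = 222 (from #2dd4de), B₂ = 13 (from #2a5a0d).
B = 222 + 0.22 × (13 − 222) = 176.02 → 176

176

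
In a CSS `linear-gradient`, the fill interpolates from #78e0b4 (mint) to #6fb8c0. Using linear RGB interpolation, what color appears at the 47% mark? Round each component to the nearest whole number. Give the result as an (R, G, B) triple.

(116, 205, 186)

#78e0b4 → (120, 224, 180); #6fb8c0 → (111, 184, 192).
47% corresponds to t = 0.47.
R = 120 + 0.47 × (111 − 120) = 120 + 0.47 × -9 = 115.77 → 116
G = 224 + 0.47 × (184 − 224) = 224 + 0.47 × -40 = 205.2 → 205
B = 180 + 0.47 × (192 − 180) = 180 + 0.47 × 12 = 185.64 → 186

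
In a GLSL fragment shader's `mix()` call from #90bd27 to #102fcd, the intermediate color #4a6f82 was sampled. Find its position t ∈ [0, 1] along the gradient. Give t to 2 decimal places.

Invert the lerp on the B channel (largest span, 166): t = (130 − 39) / (205 − 39) = 91/166 = 0.54819.
Check on R: (74 − 144)/(16 − 144) = 0.5469 ✓

0.55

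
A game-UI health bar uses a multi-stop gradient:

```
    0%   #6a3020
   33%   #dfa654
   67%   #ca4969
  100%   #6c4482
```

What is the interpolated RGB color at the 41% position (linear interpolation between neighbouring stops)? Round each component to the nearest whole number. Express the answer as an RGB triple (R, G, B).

41% lies between the 33% and 67% stops, so the local fraction is t = (41 − 33)/(67 − 33) = 8/34 ≈ 0.2353.
#dfa654 → (223, 166, 84); #ca4969 → (202, 73, 105).
R = 223 + 0.2353 × (202 − 223) = 218.059 → 218
G = 166 + 0.2353 × (73 − 166) = 144.117 → 144
B = 84 + 0.2353 × (105 − 84) = 88.941 → 89

(218, 144, 89)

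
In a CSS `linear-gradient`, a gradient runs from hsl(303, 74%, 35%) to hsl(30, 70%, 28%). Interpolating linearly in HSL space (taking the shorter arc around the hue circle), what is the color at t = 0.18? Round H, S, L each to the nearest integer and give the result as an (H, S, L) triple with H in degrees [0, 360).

(319, 73, 34)

Hue: 30 − 303 = -273°, but |-273| > 180 so the shorter arc goes the other way: Δh = -273 + 360 = 87°.
H = 303 + 0.18 × (87) = 318.66 → 319°
S = 74 + 0.18 × (70 − 74) = 73.28 → 73%
L = 35 + 0.18 × (28 − 35) = 33.74 → 34%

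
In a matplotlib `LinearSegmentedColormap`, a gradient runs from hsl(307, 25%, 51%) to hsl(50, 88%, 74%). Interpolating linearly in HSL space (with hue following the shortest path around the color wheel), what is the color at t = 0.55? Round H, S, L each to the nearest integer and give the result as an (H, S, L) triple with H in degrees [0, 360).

(4, 60, 64)

Hue: 50 − 307 = -257°, but |-257| > 180 so the shorter arc goes the other way: Δh = -257 + 360 = 103°.
H = 307 + 0.55 × (103) = 363.65 → 364 → 364 mod 360 = 4°
S = 25 + 0.55 × (88 − 25) = 59.65 → 60%
L = 51 + 0.55 × (74 − 51) = 63.65 → 64%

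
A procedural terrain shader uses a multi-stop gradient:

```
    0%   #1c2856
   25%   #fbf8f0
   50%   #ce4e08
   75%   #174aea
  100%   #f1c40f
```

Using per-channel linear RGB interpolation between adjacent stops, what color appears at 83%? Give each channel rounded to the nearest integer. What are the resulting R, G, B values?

83% lies between the 75% and 100% stops, so the local fraction is t = (83 − 75)/(100 − 75) = 8/25 ≈ 0.32.
#174aea → (23, 74, 234); #f1c40f → (241, 196, 15).
R = 23 + 0.32 × (241 − 23) = 92.76 → 93
G = 74 + 0.32 × (196 − 74) = 113.04 → 113
B = 234 + 0.32 × (15 − 234) = 163.92 → 164

(93, 113, 164)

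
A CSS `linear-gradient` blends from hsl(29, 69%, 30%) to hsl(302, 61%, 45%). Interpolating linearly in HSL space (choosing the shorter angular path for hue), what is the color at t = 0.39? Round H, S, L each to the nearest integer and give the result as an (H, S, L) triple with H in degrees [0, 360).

Hue: 302 − 29 = 273°, but |273| > 180 so the shorter arc goes the other way: Δh = 273 − 360 = -87°.
H = 29 + 0.39 × (-87) = -4.93 → -5 → -5 mod 360 = 355°
S = 69 + 0.39 × (61 − 69) = 65.88 → 66%
L = 30 + 0.39 × (45 − 30) = 35.85 → 36%

(355, 66, 36)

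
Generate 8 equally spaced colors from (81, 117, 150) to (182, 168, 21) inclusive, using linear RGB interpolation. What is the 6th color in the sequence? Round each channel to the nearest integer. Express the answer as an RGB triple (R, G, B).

With 8 swatches and endpoints inclusive, swatch 6 sits at t = (6 − 1)/(8 − 1) = 5/7 ≈ 0.7143.
R = 81 + 0.7143 × (182 − 81) = 153.144 → 153
G = 117 + 0.7143 × (168 − 117) = 153.429 → 153
B = 150 + 0.7143 × (21 − 150) = 57.855 → 58

(153, 153, 58)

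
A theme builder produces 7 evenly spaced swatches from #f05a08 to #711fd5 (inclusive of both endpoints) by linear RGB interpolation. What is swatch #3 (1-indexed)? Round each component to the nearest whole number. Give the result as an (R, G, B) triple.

With 7 swatches and endpoints inclusive, swatch 3 sits at t = (3 − 1)/(7 − 1) = 2/6 ≈ 0.3333.
#f05a08 → (240, 90, 8); #711fd5 → (113, 31, 213).
R = 240 + 0.3333 × (113 − 240) = 197.671 → 198
G = 90 + 0.3333 × (31 − 90) = 70.335 → 70
B = 8 + 0.3333 × (213 − 8) = 76.326 → 76

(198, 70, 76)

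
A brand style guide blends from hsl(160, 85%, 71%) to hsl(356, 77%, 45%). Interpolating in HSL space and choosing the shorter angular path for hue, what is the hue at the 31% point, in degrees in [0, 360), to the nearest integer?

109

Hue: 356 − 160 = 196°, but |196| > 180 so the shorter arc goes the other way: Δh = 196 − 360 = -164°.
H = 160 + 0.31 × (-164) = 109.16 → 109°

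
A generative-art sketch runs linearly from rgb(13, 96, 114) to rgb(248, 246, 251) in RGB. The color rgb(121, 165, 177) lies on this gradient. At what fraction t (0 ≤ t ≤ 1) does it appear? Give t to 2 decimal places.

Invert the lerp on the R channel (largest span, 235): t = (121 − 13) / (248 − 13) = 108/235 = 0.45957.
Check on G: (165 − 96)/(246 − 96) = 0.46 ✓

0.46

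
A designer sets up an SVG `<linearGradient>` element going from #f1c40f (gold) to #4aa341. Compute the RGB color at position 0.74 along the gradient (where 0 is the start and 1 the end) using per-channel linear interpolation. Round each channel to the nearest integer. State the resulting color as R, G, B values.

#f1c40f → (241, 196, 15); #4aa341 → (74, 163, 65).
R = 241 + 0.74 × (74 − 241) = 241 + 0.74 × -167 = 117.42 → 117
G = 196 + 0.74 × (163 − 196) = 196 + 0.74 × -33 = 171.58 → 172
B = 15 + 0.74 × (65 − 15) = 15 + 0.74 × 50 = 52 → 52
So the blended color is (117, 172, 52), about #75ac34.

(117, 172, 52)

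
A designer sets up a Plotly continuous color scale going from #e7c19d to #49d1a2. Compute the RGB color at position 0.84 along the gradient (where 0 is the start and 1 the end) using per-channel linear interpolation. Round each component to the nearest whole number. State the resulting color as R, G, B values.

(98, 206, 161)

#e7c19d → (231, 193, 157); #49d1a2 → (73, 209, 162).
R = 231 + 0.84 × (73 − 231) = 231 + 0.84 × -158 = 98.28 → 98
G = 193 + 0.84 × (209 − 193) = 193 + 0.84 × 16 = 206.44 → 206
B = 157 + 0.84 × (162 − 157) = 157 + 0.84 × 5 = 161.2 → 161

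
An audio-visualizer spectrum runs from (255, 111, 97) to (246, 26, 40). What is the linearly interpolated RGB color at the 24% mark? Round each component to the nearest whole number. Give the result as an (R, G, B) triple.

(253, 91, 83)

24% corresponds to t = 0.24.
R = 255 + 0.24 × (246 − 255) = 255 + 0.24 × -9 = 252.84 → 253
G = 111 + 0.24 × (26 − 111) = 111 + 0.24 × -85 = 90.6 → 91
B = 97 + 0.24 × (40 − 97) = 97 + 0.24 × -57 = 83.32 → 83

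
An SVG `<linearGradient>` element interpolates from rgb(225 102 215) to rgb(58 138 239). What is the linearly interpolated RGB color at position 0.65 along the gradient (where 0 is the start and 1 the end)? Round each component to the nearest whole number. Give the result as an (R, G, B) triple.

R = 225 + 0.65 × (58 − 225) = 225 + 0.65 × -167 = 116.45 → 116
G = 102 + 0.65 × (138 − 102) = 102 + 0.65 × 36 = 125.4 → 125
B = 215 + 0.65 × (239 − 215) = 215 + 0.65 × 24 = 230.6 → 231
So the blended color is (116, 125, 231), about #747de7.

(116, 125, 231)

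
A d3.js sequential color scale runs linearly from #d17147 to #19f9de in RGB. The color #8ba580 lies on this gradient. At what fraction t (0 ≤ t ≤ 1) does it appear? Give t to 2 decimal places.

0.38

Invert the lerp on the R channel (largest span, 184): t = (139 − 209) / (25 − 209) = -70/-184 = 0.38043.
Check on G: (165 − 113)/(249 − 113) = 0.3824 ✓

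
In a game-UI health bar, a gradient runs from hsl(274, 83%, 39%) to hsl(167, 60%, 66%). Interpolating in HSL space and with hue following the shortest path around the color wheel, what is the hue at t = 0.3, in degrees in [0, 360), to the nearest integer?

242

Hue arc: Δh = 167 − 274 = -107° (|Δh| ≤ 180, already the shorter path).
H = 274 + 0.3 × (-107) = 241.9 → 242°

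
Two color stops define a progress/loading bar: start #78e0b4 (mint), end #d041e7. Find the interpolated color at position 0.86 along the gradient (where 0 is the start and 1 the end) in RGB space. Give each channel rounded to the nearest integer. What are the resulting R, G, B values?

(196, 87, 224)

#78e0b4 → (120, 224, 180); #d041e7 → (208, 65, 231).
R = 120 + 0.86 × (208 − 120) = 120 + 0.86 × 88 = 195.68 → 196
G = 224 + 0.86 × (65 − 224) = 224 + 0.86 × -159 = 87.26 → 87
B = 180 + 0.86 × (231 − 180) = 180 + 0.86 × 51 = 223.86 → 224
So the blended color is (196, 87, 224), about #c457e0.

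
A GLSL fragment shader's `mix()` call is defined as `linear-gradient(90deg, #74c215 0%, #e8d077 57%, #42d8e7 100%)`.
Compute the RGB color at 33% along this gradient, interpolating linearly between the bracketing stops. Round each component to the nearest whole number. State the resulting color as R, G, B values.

33% lies between the 0% and 57% stops, so the local fraction is t = (33 − 0)/(57 − 0) = 33/57 ≈ 0.5789.
#74c215 → (116, 194, 21); #e8d077 → (232, 208, 119).
R = 116 + 0.5789 × (232 − 116) = 183.152 → 183
G = 194 + 0.5789 × (208 − 194) = 202.105 → 202
B = 21 + 0.5789 × (119 − 21) = 77.732 → 78

(183, 202, 78)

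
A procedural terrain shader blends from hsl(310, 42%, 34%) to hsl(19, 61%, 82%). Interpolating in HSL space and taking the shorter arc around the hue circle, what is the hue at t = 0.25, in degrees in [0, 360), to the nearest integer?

Hue: 19 − 310 = -291°, but |-291| > 180 so the shorter arc goes the other way: Δh = -291 + 360 = 69°.
H = 310 + 0.25 × (69) = 327.25 → 327°

327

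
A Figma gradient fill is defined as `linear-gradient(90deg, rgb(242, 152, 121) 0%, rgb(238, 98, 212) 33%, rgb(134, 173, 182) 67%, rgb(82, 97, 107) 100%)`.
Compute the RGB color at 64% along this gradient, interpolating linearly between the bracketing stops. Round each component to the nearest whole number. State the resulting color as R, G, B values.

(143, 166, 185)

64% lies between the 33% and 67% stops, so the local fraction is t = (64 − 33)/(67 − 33) = 31/34 ≈ 0.9118.
R = 238 + 0.9118 × (134 − 238) = 143.173 → 143
G = 98 + 0.9118 × (173 − 98) = 166.385 → 166
B = 212 + 0.9118 × (182 − 212) = 184.646 → 185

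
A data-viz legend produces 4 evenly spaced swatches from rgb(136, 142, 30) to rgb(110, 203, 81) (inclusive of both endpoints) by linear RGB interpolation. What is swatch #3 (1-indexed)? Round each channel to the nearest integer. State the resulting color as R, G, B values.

(119, 183, 64)

With 4 swatches and endpoints inclusive, swatch 3 sits at t = (3 − 1)/(4 − 1) = 2/3 ≈ 0.6667.
R = 136 + 0.6667 × (110 − 136) = 118.666 → 119
G = 142 + 0.6667 × (203 − 142) = 182.669 → 183
B = 30 + 0.6667 × (81 − 30) = 64.002 → 64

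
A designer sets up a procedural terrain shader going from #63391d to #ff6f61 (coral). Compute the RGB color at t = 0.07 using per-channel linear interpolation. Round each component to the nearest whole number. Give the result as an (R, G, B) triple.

#63391d → (99, 57, 29); #ff6f61 → (255, 111, 97).
R = 99 + 0.07 × (255 − 99) = 99 + 0.07 × 156 = 109.92 → 110
G = 57 + 0.07 × (111 − 57) = 57 + 0.07 × 54 = 60.78 → 61
B = 29 + 0.07 × (97 − 29) = 29 + 0.07 × 68 = 33.76 → 34

(110, 61, 34)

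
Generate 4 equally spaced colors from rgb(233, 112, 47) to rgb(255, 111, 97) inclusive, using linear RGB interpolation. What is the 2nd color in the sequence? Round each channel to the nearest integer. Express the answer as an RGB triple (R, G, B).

With 4 swatches and endpoints inclusive, swatch 2 sits at t = (2 − 1)/(4 − 1) = 1/3 ≈ 0.3333.
R = 233 + 0.3333 × (255 − 233) = 240.333 → 240
G = 112 + 0.3333 × (111 − 112) = 111.667 → 112
B = 47 + 0.3333 × (97 − 47) = 63.665 → 64

(240, 112, 64)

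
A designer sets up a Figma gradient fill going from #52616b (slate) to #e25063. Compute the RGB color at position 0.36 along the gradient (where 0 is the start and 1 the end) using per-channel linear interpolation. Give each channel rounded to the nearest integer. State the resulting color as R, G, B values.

#52616b → (82, 97, 107); #e25063 → (226, 80, 99).
R = 82 + 0.36 × (226 − 82) = 82 + 0.36 × 144 = 133.84 → 134
G = 97 + 0.36 × (80 − 97) = 97 + 0.36 × -17 = 90.88 → 91
B = 107 + 0.36 × (99 − 107) = 107 + 0.36 × -8 = 104.12 → 104

(134, 91, 104)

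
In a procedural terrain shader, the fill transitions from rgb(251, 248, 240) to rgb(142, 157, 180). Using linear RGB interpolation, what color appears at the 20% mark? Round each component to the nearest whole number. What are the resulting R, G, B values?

(229, 230, 228)

20% corresponds to t = 0.2.
R = 251 + 0.2 × (142 − 251) = 251 + 0.2 × -109 = 229.2 → 229
G = 248 + 0.2 × (157 − 248) = 248 + 0.2 × -91 = 229.8 → 230
B = 240 + 0.2 × (180 − 240) = 240 + 0.2 × -60 = 228 → 228
So the blended color is (229, 230, 228), about #e5e6e4.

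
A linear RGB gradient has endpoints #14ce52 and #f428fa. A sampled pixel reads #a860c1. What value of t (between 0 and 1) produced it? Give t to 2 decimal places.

Invert the lerp on the R channel (largest span, 224): t = (168 − 20) / (244 − 20) = 148/224 = 0.66071.
Check on G: (96 − 206)/(40 − 206) = 0.6627 ✓

0.66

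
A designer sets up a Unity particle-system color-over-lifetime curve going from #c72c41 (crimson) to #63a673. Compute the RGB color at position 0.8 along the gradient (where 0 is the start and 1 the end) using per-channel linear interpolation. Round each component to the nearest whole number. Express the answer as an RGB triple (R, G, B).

(119, 142, 105)

#c72c41 → (199, 44, 65); #63a673 → (99, 166, 115).
R = 199 + 0.8 × (99 − 199) = 199 + 0.8 × -100 = 119 → 119
G = 44 + 0.8 × (166 − 44) = 44 + 0.8 × 122 = 141.6 → 142
B = 65 + 0.8 × (115 − 65) = 65 + 0.8 × 50 = 105 → 105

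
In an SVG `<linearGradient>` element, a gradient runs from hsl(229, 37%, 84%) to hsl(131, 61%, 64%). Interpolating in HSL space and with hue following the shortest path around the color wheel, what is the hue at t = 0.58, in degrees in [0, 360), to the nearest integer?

172

Hue arc: Δh = 131 − 229 = -98° (|Δh| ≤ 180, already the shorter path).
H = 229 + 0.58 × (-98) = 172.16 → 172°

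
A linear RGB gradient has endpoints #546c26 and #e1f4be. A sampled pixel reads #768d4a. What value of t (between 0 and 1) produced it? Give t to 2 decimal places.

Invert the lerp on the B channel (largest span, 152): t = (74 − 38) / (190 − 38) = 36/152 = 0.23684.
Check on R: (118 − 84)/(225 − 84) = 0.2411 ✓

0.24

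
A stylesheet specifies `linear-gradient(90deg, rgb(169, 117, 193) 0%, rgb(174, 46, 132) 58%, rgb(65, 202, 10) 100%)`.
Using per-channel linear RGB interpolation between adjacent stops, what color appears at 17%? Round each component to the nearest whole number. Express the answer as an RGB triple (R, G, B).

17% lies between the 0% and 58% stops, so the local fraction is t = (17 − 0)/(58 − 0) = 17/58 ≈ 0.2931.
R = 169 + 0.2931 × (174 − 169) = 170.465 → 170
G = 117 + 0.2931 × (46 − 117) = 96.19 → 96
B = 193 + 0.2931 × (132 − 193) = 175.121 → 175

(170, 96, 175)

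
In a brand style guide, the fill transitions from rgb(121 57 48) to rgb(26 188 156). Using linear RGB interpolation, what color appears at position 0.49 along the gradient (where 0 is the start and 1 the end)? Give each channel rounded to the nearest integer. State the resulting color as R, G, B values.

R = 121 + 0.49 × (26 − 121) = 121 + 0.49 × -95 = 74.45 → 74
G = 57 + 0.49 × (188 − 57) = 57 + 0.49 × 131 = 121.19 → 121
B = 48 + 0.49 × (156 − 48) = 48 + 0.49 × 108 = 100.92 → 101

(74, 121, 101)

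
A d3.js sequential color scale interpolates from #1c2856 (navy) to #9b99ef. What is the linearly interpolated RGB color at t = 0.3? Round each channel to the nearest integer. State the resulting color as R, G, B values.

(66, 74, 132)

#1c2856 → (28, 40, 86); #9b99ef → (155, 153, 239).
R = 28 + 0.3 × (155 − 28) = 28 + 0.3 × 127 = 66.1 → 66
G = 40 + 0.3 × (153 − 40) = 40 + 0.3 × 113 = 73.9 → 74
B = 86 + 0.3 × (239 − 86) = 86 + 0.3 × 153 = 131.9 → 132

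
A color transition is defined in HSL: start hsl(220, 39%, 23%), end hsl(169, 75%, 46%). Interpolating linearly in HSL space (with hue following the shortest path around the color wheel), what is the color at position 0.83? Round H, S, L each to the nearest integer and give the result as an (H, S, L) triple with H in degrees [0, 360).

(178, 69, 42)

Hue arc: Δh = 169 − 220 = -51° (|Δh| ≤ 180, already the shorter path).
H = 220 + 0.83 × (-51) = 177.67 → 178°
S = 39 + 0.83 × (75 − 39) = 68.88 → 69%
L = 23 + 0.83 × (46 − 23) = 42.09 → 42%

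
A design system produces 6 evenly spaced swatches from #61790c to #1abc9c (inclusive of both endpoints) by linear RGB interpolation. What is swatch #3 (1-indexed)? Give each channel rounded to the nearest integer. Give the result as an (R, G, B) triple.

(69, 148, 70)

With 6 swatches and endpoints inclusive, swatch 3 sits at t = (3 − 1)/(6 − 1) = 2/5 ≈ 0.4.
#61790c → (97, 121, 12); #1abc9c → (26, 188, 156).
R = 97 + 0.4 × (26 − 97) = 68.6 → 69
G = 121 + 0.4 × (188 − 121) = 147.8 → 148
B = 12 + 0.4 × (156 − 12) = 69.6 → 70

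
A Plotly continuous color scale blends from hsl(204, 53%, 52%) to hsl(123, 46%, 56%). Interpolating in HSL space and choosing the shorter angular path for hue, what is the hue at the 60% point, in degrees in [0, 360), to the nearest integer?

Hue arc: Δh = 123 − 204 = -81° (|Δh| ≤ 180, already the shorter path).
H = 204 + 0.6 × (-81) = 155.4 → 155°

155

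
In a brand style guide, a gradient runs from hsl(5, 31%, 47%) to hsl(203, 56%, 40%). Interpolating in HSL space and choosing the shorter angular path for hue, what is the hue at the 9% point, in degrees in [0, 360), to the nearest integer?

Hue: 203 − 5 = 198°, but |198| > 180 so the shorter arc goes the other way: Δh = 198 − 360 = -162°.
H = 5 + 0.09 × (-162) = -9.58 → -10 → -10 mod 360 = 350°

350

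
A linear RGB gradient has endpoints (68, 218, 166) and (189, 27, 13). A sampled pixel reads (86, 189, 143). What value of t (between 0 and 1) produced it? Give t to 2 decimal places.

0.15

Invert the lerp on the G channel (largest span, 191): t = (189 − 218) / (27 − 218) = -29/-191 = 0.15183.
Check on R: (86 − 68)/(189 − 68) = 0.1488 ✓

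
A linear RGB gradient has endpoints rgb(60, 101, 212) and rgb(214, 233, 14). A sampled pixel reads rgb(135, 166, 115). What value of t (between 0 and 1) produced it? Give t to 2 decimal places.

Invert the lerp on the B channel (largest span, 198): t = (115 − 212) / (14 − 212) = -97/-198 = 0.4899.
Check on R: (135 − 60)/(214 − 60) = 0.487 ✓

0.49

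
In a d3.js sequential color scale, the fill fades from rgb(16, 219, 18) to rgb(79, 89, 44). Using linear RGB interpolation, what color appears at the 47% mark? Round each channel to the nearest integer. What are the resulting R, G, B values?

47% corresponds to t = 0.47.
R = 16 + 0.47 × (79 − 16) = 16 + 0.47 × 63 = 45.61 → 46
G = 219 + 0.47 × (89 − 219) = 219 + 0.47 × -130 = 157.9 → 158
B = 18 + 0.47 × (44 − 18) = 18 + 0.47 × 26 = 30.22 → 30
So the blended color is (46, 158, 30), about #2e9e1e.

(46, 158, 30)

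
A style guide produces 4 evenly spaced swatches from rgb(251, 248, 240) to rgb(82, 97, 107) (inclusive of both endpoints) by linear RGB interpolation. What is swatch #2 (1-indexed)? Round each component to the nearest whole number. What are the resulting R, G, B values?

With 4 swatches and endpoints inclusive, swatch 2 sits at t = (2 − 1)/(4 − 1) = 1/3 ≈ 0.3333.
R = 251 + 0.3333 × (82 − 251) = 194.672 → 195
G = 248 + 0.3333 × (97 − 248) = 197.672 → 198
B = 240 + 0.3333 × (107 − 240) = 195.671 → 196

(195, 198, 196)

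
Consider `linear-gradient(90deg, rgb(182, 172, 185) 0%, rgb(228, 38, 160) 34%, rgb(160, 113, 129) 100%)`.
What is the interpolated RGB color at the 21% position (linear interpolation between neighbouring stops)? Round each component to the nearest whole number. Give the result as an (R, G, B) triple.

21% lies between the 0% and 34% stops, so the local fraction is t = (21 − 0)/(34 − 0) = 21/34 ≈ 0.6176.
R = 182 + 0.6176 × (228 − 182) = 210.41 → 210
G = 172 + 0.6176 × (38 − 172) = 89.242 → 89
B = 185 + 0.6176 × (160 − 185) = 169.56 → 170

(210, 89, 170)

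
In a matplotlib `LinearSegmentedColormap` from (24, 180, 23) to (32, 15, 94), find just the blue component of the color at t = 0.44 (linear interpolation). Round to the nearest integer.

54

B = 23 + 0.44 × (94 − 23) = 54.24 → 54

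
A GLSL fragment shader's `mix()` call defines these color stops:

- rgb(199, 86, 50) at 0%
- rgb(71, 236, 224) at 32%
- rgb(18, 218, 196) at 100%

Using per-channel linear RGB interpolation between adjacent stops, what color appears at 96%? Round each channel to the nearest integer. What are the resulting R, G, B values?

96% lies between the 32% and 100% stops, so the local fraction is t = (96 − 32)/(100 − 32) = 64/68 ≈ 0.9412.
R = 71 + 0.9412 × (18 − 71) = 21.116 → 21
G = 236 + 0.9412 × (218 − 236) = 219.058 → 219
B = 224 + 0.9412 × (196 − 224) = 197.646 → 198

(21, 219, 198)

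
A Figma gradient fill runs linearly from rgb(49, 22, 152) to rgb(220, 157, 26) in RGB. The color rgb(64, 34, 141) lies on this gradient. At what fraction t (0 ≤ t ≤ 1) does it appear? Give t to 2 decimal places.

Invert the lerp on the R channel (largest span, 171): t = (64 − 49) / (220 − 49) = 15/171 = 0.087719.
Check on G: (34 − 22)/(157 − 22) = 0.08889 ✓

0.09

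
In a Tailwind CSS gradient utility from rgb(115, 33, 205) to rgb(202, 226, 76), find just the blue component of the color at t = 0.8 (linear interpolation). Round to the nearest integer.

B = 205 + 0.8 × (76 − 205) = 101.8 → 102

102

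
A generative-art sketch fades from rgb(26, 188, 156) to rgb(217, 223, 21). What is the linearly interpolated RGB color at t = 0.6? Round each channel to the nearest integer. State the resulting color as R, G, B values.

(141, 209, 75)

R = 26 + 0.6 × (217 − 26) = 26 + 0.6 × 191 = 140.6 → 141
G = 188 + 0.6 × (223 − 188) = 188 + 0.6 × 35 = 209 → 209
B = 156 + 0.6 × (21 − 156) = 156 + 0.6 × -135 = 75 → 75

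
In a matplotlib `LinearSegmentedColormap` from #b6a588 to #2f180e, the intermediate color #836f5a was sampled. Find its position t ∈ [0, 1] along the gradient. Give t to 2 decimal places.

0.38

Invert the lerp on the G channel (largest span, 141): t = (111 − 165) / (24 − 165) = -54/-141 = 0.38298.
Check on R: (131 − 182)/(47 − 182) = 0.3778 ✓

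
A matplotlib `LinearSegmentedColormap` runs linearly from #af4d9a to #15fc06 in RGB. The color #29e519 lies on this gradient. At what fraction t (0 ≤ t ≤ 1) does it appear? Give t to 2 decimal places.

Invert the lerp on the G channel (largest span, 175): t = (229 − 77) / (252 − 77) = 152/175 = 0.86857.
Check on R: (41 − 175)/(21 − 175) = 0.8701 ✓

0.87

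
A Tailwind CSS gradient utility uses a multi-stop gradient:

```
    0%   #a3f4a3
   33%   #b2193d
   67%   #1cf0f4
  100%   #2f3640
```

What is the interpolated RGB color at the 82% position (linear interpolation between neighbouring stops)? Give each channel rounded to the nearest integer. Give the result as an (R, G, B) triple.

82% lies between the 67% and 100% stops, so the local fraction is t = (82 − 67)/(100 − 67) = 15/33 ≈ 0.4545.
#1cf0f4 → (28, 240, 244); #2f3640 → (47, 54, 64).
R = 28 + 0.4545 × (47 − 28) = 36.636 → 37
G = 240 + 0.4545 × (54 − 240) = 155.463 → 155
B = 244 + 0.4545 × (64 − 244) = 162.19 → 162

(37, 155, 162)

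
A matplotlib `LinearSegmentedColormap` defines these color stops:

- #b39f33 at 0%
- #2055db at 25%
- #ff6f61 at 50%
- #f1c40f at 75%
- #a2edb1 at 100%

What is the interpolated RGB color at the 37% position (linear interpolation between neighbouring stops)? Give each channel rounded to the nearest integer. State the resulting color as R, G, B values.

37% lies between the 25% and 50% stops, so the local fraction is t = (37 − 25)/(50 − 25) = 12/25 ≈ 0.48.
#2055db → (32, 85, 219); #ff6f61 → (255, 111, 97).
R = 32 + 0.48 × (255 − 32) = 139.04 → 139
G = 85 + 0.48 × (111 − 85) = 97.48 → 97
B = 219 + 0.48 × (97 − 219) = 160.44 → 160

(139, 97, 160)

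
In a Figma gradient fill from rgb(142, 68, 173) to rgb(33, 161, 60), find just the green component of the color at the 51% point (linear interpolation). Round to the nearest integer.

G = 68 + 0.51 × (161 − 68) = 115.43 → 115

115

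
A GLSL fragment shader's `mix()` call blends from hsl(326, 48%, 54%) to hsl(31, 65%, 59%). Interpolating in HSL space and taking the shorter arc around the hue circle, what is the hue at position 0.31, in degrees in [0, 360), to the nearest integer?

Hue: 31 − 326 = -295°, but |-295| > 180 so the shorter arc goes the other way: Δh = -295 + 360 = 65°.
H = 326 + 0.31 × (65) = 346.15 → 346°

346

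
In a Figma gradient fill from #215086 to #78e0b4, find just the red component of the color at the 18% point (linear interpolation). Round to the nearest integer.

49

R₁ = 33 (from #215086), R₂ = 120 (from #78e0b4).
R = 33 + 0.18 × (120 − 33) = 48.66 → 49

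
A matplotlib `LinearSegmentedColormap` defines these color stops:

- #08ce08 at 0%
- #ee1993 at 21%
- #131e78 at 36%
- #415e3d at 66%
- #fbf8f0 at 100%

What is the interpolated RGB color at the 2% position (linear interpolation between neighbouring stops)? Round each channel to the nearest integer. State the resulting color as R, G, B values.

2% lies between the 0% and 21% stops, so the local fraction is t = (2 − 0)/(21 − 0) = 2/21 ≈ 0.0952.
#08ce08 → (8, 206, 8); #ee1993 → (238, 25, 147).
R = 8 + 0.0952 × (238 − 8) = 29.896 → 30
G = 206 + 0.0952 × (25 − 206) = 188.769 → 189
B = 8 + 0.0952 × (147 − 8) = 21.233 → 21

(30, 189, 21)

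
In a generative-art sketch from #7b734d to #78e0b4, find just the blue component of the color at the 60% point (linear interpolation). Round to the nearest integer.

B₁ = 77 (from #7b734d), B₂ = 180 (from #78e0b4).
B = 77 + 0.6 × (180 − 77) = 138.8 → 139

139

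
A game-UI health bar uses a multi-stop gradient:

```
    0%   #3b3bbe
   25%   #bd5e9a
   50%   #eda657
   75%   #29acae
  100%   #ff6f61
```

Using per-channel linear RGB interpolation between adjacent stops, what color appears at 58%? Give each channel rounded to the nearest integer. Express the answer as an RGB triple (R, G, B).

58% lies between the 50% and 75% stops, so the local fraction is t = (58 − 50)/(75 − 50) = 8/25 ≈ 0.32.
#eda657 → (237, 166, 87); #29acae → (41, 172, 174).
R = 237 + 0.32 × (41 − 237) = 174.28 → 174
G = 166 + 0.32 × (172 − 166) = 167.92 → 168
B = 87 + 0.32 × (174 − 87) = 114.84 → 115

(174, 168, 115)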